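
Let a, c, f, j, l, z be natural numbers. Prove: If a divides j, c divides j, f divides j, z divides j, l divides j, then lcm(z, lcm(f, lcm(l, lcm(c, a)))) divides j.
c divides j and a divides j, therefore lcm(c, a) divides j. Since l divides j, lcm(l, lcm(c, a)) divides j. From f divides j, lcm(f, lcm(l, lcm(c, a))) divides j. z divides j, so lcm(z, lcm(f, lcm(l, lcm(c, a)))) divides j.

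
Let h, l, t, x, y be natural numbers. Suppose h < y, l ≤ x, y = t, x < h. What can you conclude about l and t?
l < t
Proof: y = t and h < y, hence h < t. Because x < h, x < t. Since l ≤ x, l < t.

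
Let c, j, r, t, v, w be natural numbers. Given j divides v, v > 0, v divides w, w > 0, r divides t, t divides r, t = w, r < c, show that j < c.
Because j divides v and v > 0, j ≤ v. v divides w and w > 0, therefore v ≤ w. j ≤ v, so j ≤ w. r divides t and t divides r, thus r = t. t = w, so r = w. Since r < c, w < c. j ≤ w, so j < c.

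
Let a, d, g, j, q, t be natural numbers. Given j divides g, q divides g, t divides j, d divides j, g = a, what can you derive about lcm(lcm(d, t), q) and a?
lcm(lcm(d, t), q) divides a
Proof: From d divides j and t divides j, lcm(d, t) divides j. j divides g, so lcm(d, t) divides g. Since q divides g, lcm(lcm(d, t), q) divides g. Since g = a, lcm(lcm(d, t), q) divides a.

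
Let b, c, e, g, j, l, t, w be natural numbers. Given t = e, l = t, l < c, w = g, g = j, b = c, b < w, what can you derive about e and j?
e < j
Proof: From l = t and l < c, t < c. w = g and g = j, thus w = j. b = c and b < w, thus c < w. Because w = j, c < j. From t < c, t < j. t = e, so e < j.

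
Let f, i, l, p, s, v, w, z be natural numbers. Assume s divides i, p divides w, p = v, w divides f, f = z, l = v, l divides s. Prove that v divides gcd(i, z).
From l divides s and s divides i, l divides i. Since l = v, v divides i. p divides w and w divides f, so p divides f. f = z, so p divides z. Since p = v, v divides z. v divides i, so v divides gcd(i, z).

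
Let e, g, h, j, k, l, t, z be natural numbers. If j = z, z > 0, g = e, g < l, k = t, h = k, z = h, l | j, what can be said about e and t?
e < t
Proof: Because z = h and h = k, z = k. k = t, so z = t. g = e and g < l, hence e < l. j = z and l | j, therefore l | z. Since z > 0, l ≤ z. Because e < l, e < z. Since z = t, e < t.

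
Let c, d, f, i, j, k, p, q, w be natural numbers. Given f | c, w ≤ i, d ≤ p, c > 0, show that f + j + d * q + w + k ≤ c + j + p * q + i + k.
f | c and c > 0, therefore f ≤ c. Then f + j ≤ c + j. d ≤ p, hence d * q ≤ p * q. w ≤ i, so d * q + w ≤ p * q + i. Then d * q + w + k ≤ p * q + i + k. Since f + j ≤ c + j, f + j + d * q + w + k ≤ c + j + p * q + i + k.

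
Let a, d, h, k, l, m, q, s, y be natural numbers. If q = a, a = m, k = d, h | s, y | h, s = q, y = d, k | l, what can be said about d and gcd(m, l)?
d | gcd(m, l)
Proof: From q = a and a = m, q = m. Because y = d and y | h, d | h. Because s = q and h | s, h | q. Since d | h, d | q. q = m, so d | m. From k = d and k | l, d | l. From d | m, d | gcd(m, l).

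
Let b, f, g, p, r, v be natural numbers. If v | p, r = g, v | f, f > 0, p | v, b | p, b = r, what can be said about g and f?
g ≤ f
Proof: b = r and r = g, so b = g. p | v and v | p, so p = v. b | p, so b | v. Since v | f, b | f. b = g, so g | f. Since f > 0, g ≤ f.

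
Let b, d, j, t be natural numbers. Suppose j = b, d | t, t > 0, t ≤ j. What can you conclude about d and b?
d ≤ b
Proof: d | t and t > 0, hence d ≤ t. Since t ≤ j, d ≤ j. Since j = b, d ≤ b.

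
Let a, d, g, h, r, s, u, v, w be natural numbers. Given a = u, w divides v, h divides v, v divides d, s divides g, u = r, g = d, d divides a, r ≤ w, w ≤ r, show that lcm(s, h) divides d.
g = d and s divides g, hence s divides d. a = u and d divides a, so d divides u. Since u = r, d divides r. w ≤ r and r ≤ w, therefore w = r. w divides v, so r divides v. d divides r, so d divides v. v divides d, so v = d. Since h divides v, h divides d. s divides d, so lcm(s, h) divides d.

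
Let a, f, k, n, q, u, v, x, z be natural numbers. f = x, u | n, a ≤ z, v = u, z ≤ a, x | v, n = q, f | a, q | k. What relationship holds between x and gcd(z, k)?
x | gcd(z, k)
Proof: Because a ≤ z and z ≤ a, a = z. Since f | a, f | z. f = x, so x | z. Since v = u and x | v, x | u. Since n = q and u | n, u | q. x | u, so x | q. q | k, so x | k. x | z, so x | gcd(z, k).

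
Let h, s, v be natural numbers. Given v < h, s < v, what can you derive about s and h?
s < h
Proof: s < v and v < h. By transitivity, s < h.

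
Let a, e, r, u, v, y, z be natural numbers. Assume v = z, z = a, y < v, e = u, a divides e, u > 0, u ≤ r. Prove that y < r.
v = z and z = a, thus v = a. Since y < v, y < a. Since e = u and a divides e, a divides u. Because u > 0, a ≤ u. Since u ≤ r, a ≤ r. Since y < a, y < r.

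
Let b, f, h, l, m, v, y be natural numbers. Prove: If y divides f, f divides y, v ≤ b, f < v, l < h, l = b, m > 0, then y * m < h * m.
f divides y and y divides f, therefore f = y. From f < v and v ≤ b, f < b. Since f = y, y < b. Because l = b and l < h, b < h. y < b, so y < h. Combining with m > 0, by multiplying by a positive, y * m < h * m.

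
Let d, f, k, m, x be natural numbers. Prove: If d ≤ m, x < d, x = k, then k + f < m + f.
x = k and x < d, hence k < d. d ≤ m, so k < m. Then k + f < m + f.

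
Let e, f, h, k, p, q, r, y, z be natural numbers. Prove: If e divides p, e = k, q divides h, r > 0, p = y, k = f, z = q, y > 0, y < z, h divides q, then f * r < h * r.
e = k and e divides p, so k divides p. k = f, so f divides p. p = y, so f divides y. Since y > 0, f ≤ y. q divides h and h divides q, so q = h. Since z = q, z = h. y < z, so y < h. Because f ≤ y, f < h. Combined with r > 0, by multiplying by a positive, f * r < h * r.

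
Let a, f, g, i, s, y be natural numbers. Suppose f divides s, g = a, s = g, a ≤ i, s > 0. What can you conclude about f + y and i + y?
f + y ≤ i + y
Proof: Because s = g and g = a, s = a. f divides s and s > 0, thus f ≤ s. s = a, so f ≤ a. a ≤ i, so f ≤ i. Then f + y ≤ i + y.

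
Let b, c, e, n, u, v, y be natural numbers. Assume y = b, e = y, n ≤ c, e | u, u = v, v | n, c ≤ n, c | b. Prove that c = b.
u = v and e | u, hence e | v. e = y, so y | v. y = b, so b | v. n ≤ c and c ≤ n, thus n = c. Since v | n, v | c. Since b | v, b | c. From c | b, c = b.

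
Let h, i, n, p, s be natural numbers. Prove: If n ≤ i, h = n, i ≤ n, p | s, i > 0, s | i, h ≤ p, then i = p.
Since n ≤ i and i ≤ n, n = i. h = n, so h = i. Since h ≤ p, i ≤ p. From p | s and s | i, p | i. Since i > 0, p ≤ i. i ≤ p, so i = p.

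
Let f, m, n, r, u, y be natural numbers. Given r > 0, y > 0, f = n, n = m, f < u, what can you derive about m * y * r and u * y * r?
m * y * r < u * y * r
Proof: f = n and n = m, thus f = m. f < u, so m < u. From y > 0, by multiplying by a positive, m * y < u * y. From r > 0, by multiplying by a positive, m * y * r < u * y * r.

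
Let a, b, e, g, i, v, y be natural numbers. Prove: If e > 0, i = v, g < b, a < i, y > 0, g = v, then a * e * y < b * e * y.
From i = v and a < i, a < v. g = v and g < b, so v < b. Since a < v, a < b. Using e > 0, by multiplying by a positive, a * e < b * e. Combined with y > 0, by multiplying by a positive, a * e * y < b * e * y.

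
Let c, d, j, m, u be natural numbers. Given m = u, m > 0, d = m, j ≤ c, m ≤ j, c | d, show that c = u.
d = m and c | d, hence c | m. Because m > 0, c ≤ m. From m ≤ j and j ≤ c, m ≤ c. c ≤ m, so c = m. m = u, so c = u.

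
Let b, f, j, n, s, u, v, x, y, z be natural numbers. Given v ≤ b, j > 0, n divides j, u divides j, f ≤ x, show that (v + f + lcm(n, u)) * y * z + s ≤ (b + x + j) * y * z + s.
Since v ≤ b and f ≤ x, v + f ≤ b + x. n divides j and u divides j, so lcm(n, u) divides j. j > 0, so lcm(n, u) ≤ j. Since v + f ≤ b + x, v + f + lcm(n, u) ≤ b + x + j. By multiplying by a non-negative, (v + f + lcm(n, u)) * y ≤ (b + x + j) * y. By multiplying by a non-negative, (v + f + lcm(n, u)) * y * z ≤ (b + x + j) * y * z. Then (v + f + lcm(n, u)) * y * z + s ≤ (b + x + j) * y * z + s.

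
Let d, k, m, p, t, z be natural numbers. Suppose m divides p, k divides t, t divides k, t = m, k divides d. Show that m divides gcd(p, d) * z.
Because k divides t and t divides k, k = t. t = m, so k = m. Since k divides d, m divides d. m divides p, so m divides gcd(p, d). Then m divides gcd(p, d) * z.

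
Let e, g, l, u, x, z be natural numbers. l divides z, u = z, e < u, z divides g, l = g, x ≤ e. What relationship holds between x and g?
x < g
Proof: l = g and l divides z, thus g divides z. z divides g, so z = g. Since u = z, u = g. e < u, so e < g. Because x ≤ e, x < g.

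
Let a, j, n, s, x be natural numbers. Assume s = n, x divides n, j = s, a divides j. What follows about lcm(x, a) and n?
lcm(x, a) divides n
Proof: From j = s and a divides j, a divides s. s = n, so a divides n. Because x divides n, lcm(x, a) divides n.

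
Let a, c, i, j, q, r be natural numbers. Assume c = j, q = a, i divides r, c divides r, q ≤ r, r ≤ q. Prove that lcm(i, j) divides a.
From r ≤ q and q ≤ r, r = q. q = a, so r = a. c = j and c divides r, thus j divides r. Since i divides r, lcm(i, j) divides r. From r = a, lcm(i, j) divides a.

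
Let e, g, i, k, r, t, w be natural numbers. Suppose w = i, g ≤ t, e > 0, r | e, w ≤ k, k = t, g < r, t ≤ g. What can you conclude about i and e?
i < e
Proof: t ≤ g and g ≤ t, therefore t = g. Because k = t, k = g. w ≤ k, so w ≤ g. Since w = i, i ≤ g. From r | e and e > 0, r ≤ e. Since g < r, g < e. i ≤ g, so i < e.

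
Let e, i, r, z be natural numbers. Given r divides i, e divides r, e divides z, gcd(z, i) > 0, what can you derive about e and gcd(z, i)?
e ≤ gcd(z, i)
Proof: Because e divides r and r divides i, e divides i. e divides z, so e divides gcd(z, i). gcd(z, i) > 0, so e ≤ gcd(z, i).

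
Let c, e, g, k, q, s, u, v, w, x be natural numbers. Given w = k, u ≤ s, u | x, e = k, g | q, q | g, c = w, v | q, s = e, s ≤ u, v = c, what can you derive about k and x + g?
k | x + g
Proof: u ≤ s and s ≤ u, therefore u = s. From s = e, u = e. e = k, so u = k. From u | x, k | x. From q | g and g | q, q = g. c = w and w = k, so c = k. v = c and v | q, therefore c | q. Because c = k, k | q. From q = g, k | g. Since k | x, k | x + g.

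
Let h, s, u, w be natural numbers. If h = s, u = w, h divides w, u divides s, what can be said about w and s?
w = s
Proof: From u = w and u divides s, w divides s. Because h = s and h divides w, s divides w. w divides s, so w = s.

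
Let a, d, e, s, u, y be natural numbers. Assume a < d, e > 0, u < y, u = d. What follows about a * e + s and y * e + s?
a * e + s < y * e + s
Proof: u = d and u < y, therefore d < y. Since a < d, a < y. Since e > 0, by multiplying by a positive, a * e < y * e. Then a * e + s < y * e + s.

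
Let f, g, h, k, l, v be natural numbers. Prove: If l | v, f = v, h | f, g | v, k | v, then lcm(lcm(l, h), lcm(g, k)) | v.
From f = v and h | f, h | v. l | v, so lcm(l, h) | v. g | v and k | v, therefore lcm(g, k) | v. lcm(l, h) | v, so lcm(lcm(l, h), lcm(g, k)) | v.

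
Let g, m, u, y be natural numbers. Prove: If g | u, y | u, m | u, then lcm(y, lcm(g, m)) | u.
Since g | u and m | u, lcm(g, m) | u. Since y | u, lcm(y, lcm(g, m)) | u.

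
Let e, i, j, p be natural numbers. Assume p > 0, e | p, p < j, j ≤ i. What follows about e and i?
e < i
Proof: e | p and p > 0, thus e ≤ p. p < j, so e < j. j ≤ i, so e < i.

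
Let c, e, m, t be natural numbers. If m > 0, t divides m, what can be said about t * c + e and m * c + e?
t * c + e ≤ m * c + e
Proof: t divides m and m > 0, therefore t ≤ m. By multiplying by a non-negative, t * c ≤ m * c. Then t * c + e ≤ m * c + e.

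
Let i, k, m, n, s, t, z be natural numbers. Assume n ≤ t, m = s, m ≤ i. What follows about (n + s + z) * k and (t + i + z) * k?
(n + s + z) * k ≤ (t + i + z) * k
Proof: Since m = s and m ≤ i, s ≤ i. n ≤ t, so n + s ≤ t + i. Then n + s + z ≤ t + i + z. By multiplying by a non-negative, (n + s + z) * k ≤ (t + i + z) * k.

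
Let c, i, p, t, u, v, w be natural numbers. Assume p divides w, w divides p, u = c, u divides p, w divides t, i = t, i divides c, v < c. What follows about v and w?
v < w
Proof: Since p divides w and w divides p, p = w. u = c and u divides p, hence c divides p. p = w, so c divides w. Because i = t and i divides c, t divides c. w divides t, so w divides c. Because c divides w, c = w. Since v < c, v < w.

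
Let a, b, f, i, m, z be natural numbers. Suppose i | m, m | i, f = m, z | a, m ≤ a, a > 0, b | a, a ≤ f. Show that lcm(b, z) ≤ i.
f = m and a ≤ f, therefore a ≤ m. Since m ≤ a, a = m. Since m | i and i | m, m = i. Since a = m, a = i. b | a and z | a, thus lcm(b, z) | a. From a > 0, lcm(b, z) ≤ a. a = i, so lcm(b, z) ≤ i.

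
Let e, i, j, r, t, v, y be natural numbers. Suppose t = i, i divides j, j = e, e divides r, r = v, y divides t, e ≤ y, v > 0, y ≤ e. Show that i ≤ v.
y ≤ e and e ≤ y, thus y = e. y divides t, so e divides t. t = i, so e divides i. j = e and i divides j, so i divides e. Since e divides i, e = i. r = v and e divides r, so e divides v. Since v > 0, e ≤ v. Since e = i, i ≤ v.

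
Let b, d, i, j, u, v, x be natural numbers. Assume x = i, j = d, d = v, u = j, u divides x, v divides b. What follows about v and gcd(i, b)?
v divides gcd(i, b)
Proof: Because j = d and d = v, j = v. Since u = j and u divides x, j divides x. Since j = v, v divides x. x = i, so v divides i. v divides b, so v divides gcd(i, b).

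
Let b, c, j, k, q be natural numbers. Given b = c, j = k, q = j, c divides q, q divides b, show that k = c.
Since b = c and q divides b, q divides c. Because c divides q, c = q. Since q = j, c = j. j = k, so c = k. Then k = c.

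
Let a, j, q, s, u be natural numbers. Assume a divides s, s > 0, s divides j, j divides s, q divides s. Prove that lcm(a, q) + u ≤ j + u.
From s divides j and j divides s, s = j. From a divides s and q divides s, lcm(a, q) divides s. From s > 0, lcm(a, q) ≤ s. Since s = j, lcm(a, q) ≤ j. Then lcm(a, q) + u ≤ j + u.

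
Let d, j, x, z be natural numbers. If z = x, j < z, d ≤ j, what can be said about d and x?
d < x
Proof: Since z = x and j < z, j < x. Since d ≤ j, d < x.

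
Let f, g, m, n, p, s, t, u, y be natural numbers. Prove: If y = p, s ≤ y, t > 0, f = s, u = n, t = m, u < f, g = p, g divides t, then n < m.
u = n and u < f, so n < f. f = s, so n < s. y = p and s ≤ y, so s ≤ p. From g divides t and t > 0, g ≤ t. g = p, so p ≤ t. s ≤ p, so s ≤ t. Since t = m, s ≤ m. n < s, so n < m.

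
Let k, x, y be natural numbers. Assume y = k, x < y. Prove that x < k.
y = k and x < y. By substitution, x < k.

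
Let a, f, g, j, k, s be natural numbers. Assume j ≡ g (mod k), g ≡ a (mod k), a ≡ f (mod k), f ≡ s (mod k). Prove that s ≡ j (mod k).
j ≡ g (mod k) and g ≡ a (mod k), thus j ≡ a (mod k). a ≡ f (mod k), so j ≡ f (mod k). Since f ≡ s (mod k), j ≡ s (mod k). Then s ≡ j (mod k).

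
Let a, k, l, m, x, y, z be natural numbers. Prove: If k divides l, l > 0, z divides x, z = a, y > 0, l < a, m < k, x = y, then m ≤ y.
Since k divides l and l > 0, k ≤ l. From l < a, k < a. Since m < k, m < a. x = y and z divides x, thus z divides y. y > 0, so z ≤ y. z = a, so a ≤ y. m < a, so m < y. Then m ≤ y.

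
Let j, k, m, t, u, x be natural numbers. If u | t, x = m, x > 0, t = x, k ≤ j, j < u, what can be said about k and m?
k < m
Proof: k ≤ j and j < u, so k < u. t = x and u | t, hence u | x. Since x > 0, u ≤ x. Because x = m, u ≤ m. k < u, so k < m.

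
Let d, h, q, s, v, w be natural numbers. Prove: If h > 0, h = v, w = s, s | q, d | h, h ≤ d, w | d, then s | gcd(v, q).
Because d | h and h > 0, d ≤ h. Because h ≤ d, d = h. h = v, so d = v. From w = s and w | d, s | d. Since d = v, s | v. s | q, so s | gcd(v, q).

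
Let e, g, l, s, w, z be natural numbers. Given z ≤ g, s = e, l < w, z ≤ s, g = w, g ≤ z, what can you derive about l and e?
l < e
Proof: z ≤ g and g ≤ z, so z = g. Since g = w, z = w. s = e and z ≤ s, therefore z ≤ e. Because z = w, w ≤ e. l < w, so l < e.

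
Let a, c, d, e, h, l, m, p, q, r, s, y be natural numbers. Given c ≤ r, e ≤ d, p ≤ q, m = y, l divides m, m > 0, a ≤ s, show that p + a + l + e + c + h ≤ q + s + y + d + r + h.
l divides m and m > 0, hence l ≤ m. m = y, so l ≤ y. From a ≤ s, a + l ≤ s + y. p ≤ q, so p + a + l ≤ q + s + y. Because e ≤ d and c ≤ r, e + c ≤ d + r. p + a + l ≤ q + s + y, so p + a + l + e + c ≤ q + s + y + d + r. Then p + a + l + e + c + h ≤ q + s + y + d + r + h.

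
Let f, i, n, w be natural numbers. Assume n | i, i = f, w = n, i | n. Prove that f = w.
Since n | i and i | n, n = i. w = n, so w = i. Since i = f, w = f. Then f = w.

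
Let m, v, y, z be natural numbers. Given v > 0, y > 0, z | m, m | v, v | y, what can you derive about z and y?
z ≤ y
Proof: Because z | m and m | v, z | v. v > 0, so z ≤ v. Since v | y and y > 0, v ≤ y. Since z ≤ v, z ≤ y.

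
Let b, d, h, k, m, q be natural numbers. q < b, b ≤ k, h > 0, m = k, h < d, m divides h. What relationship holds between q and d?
q < d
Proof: From q < b and b ≤ k, q < k. Because m = k and m divides h, k divides h. h > 0, so k ≤ h. Since h < d, k < d. q < k, so q < d.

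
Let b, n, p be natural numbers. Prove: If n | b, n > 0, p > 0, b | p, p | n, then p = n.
Since p | n and n > 0, p ≤ n. From n | b and b | p, n | p. From p > 0, n ≤ p. p ≤ n, so p = n.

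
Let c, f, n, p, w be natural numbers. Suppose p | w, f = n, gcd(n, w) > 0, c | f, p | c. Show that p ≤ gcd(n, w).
Since f = n and c | f, c | n. Since p | c, p | n. Since p | w, p | gcd(n, w). Since gcd(n, w) > 0, p ≤ gcd(n, w).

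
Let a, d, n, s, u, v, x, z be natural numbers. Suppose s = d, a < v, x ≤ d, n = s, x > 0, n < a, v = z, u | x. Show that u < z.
From u | x and x > 0, u ≤ x. From n = s and s = d, n = d. n < a and a < v, hence n < v. From n = d, d < v. Since v = z, d < z. Since x ≤ d, x < z. Since u ≤ x, u < z.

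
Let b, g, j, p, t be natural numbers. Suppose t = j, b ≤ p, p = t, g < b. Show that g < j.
p = t and t = j, therefore p = j. b ≤ p, so b ≤ j. Since g < b, g < j.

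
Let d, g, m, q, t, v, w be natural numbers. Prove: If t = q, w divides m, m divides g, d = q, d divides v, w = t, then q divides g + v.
Because w = t and t = q, w = q. w divides m and m divides g, hence w divides g. Since w = q, q divides g. d = q and d divides v, so q divides v. Since q divides g, q divides g + v.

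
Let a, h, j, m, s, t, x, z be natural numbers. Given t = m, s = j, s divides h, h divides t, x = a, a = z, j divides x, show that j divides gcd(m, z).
s divides h and h divides t, therefore s divides t. Since s = j, j divides t. t = m, so j divides m. x = a and a = z, hence x = z. Since j divides x, j divides z. Since j divides m, j divides gcd(m, z).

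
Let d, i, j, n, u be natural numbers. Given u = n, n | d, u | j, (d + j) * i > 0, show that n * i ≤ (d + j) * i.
Since u = n and u | j, n | j. Since n | d, n | d + j. Then n * i | (d + j) * i. Since (d + j) * i > 0, n * i ≤ (d + j) * i.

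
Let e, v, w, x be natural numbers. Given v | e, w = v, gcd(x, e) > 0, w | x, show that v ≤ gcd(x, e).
From w = v and w | x, v | x. From v | e, v | gcd(x, e). gcd(x, e) > 0, so v ≤ gcd(x, e).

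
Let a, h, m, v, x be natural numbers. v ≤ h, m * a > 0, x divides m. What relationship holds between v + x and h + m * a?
v + x ≤ h + m * a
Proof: Since x divides m, x divides m * a. Since m * a > 0, x ≤ m * a. Since v ≤ h, v + x ≤ h + m * a.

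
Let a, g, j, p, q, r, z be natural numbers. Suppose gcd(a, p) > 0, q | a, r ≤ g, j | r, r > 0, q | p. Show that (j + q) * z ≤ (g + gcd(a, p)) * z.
j | r and r > 0, hence j ≤ r. r ≤ g, so j ≤ g. q | a and q | p, so q | gcd(a, p). gcd(a, p) > 0, so q ≤ gcd(a, p). From j ≤ g, j + q ≤ g + gcd(a, p). Then (j + q) * z ≤ (g + gcd(a, p)) * z.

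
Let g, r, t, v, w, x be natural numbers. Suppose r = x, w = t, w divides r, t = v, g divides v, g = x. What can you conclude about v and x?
v = x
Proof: Because w = t and t = v, w = v. r = x and w divides r, therefore w divides x. Since w = v, v divides x. g = x and g divides v, so x divides v. v divides x, so v = x.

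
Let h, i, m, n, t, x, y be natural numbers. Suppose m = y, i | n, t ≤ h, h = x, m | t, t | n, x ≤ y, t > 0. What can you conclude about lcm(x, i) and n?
lcm(x, i) | n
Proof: h = x and t ≤ h, hence t ≤ x. Since m | t and t > 0, m ≤ t. Because m = y, y ≤ t. x ≤ y, so x ≤ t. t ≤ x, so t = x. Since t | n, x | n. i | n, so lcm(x, i) | n.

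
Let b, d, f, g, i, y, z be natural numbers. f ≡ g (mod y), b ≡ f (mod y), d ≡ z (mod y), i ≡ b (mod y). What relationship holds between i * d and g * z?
i * d ≡ g * z (mod y)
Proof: From i ≡ b (mod y) and b ≡ f (mod y), i ≡ f (mod y). f ≡ g (mod y), so i ≡ g (mod y). Since d ≡ z (mod y), i * d ≡ g * z (mod y).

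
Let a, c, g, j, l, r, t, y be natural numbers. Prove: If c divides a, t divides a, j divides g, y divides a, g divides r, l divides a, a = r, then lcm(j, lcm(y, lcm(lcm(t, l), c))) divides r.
From j divides g and g divides r, j divides r. Since t divides a and l divides a, lcm(t, l) divides a. Since c divides a, lcm(lcm(t, l), c) divides a. y divides a, so lcm(y, lcm(lcm(t, l), c)) divides a. a = r, so lcm(y, lcm(lcm(t, l), c)) divides r. j divides r, so lcm(j, lcm(y, lcm(lcm(t, l), c))) divides r.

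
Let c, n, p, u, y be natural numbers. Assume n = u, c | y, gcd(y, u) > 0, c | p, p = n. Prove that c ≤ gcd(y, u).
From p = n and n = u, p = u. c | p, so c | u. c | y, so c | gcd(y, u). Since gcd(y, u) > 0, c ≤ gcd(y, u).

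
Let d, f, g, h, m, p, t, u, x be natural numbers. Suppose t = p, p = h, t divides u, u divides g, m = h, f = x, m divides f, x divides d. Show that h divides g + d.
t = p and p = h, so t = h. Because t divides u and u divides g, t divides g. From t = h, h divides g. f = x and m divides f, therefore m divides x. Since x divides d, m divides d. m = h, so h divides d. h divides g, so h divides g + d.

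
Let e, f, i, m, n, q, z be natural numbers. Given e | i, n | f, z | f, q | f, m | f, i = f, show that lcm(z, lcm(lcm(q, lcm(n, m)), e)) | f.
n | f and m | f, so lcm(n, m) | f. q | f, so lcm(q, lcm(n, m)) | f. i = f and e | i, hence e | f. Because lcm(q, lcm(n, m)) | f, lcm(lcm(q, lcm(n, m)), e) | f. Since z | f, lcm(z, lcm(lcm(q, lcm(n, m)), e)) | f.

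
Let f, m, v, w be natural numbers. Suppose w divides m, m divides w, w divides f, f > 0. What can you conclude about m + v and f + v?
m + v ≤ f + v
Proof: w divides m and m divides w, so w = m. w divides f and f > 0, thus w ≤ f. w = m, so m ≤ f. Then m + v ≤ f + v.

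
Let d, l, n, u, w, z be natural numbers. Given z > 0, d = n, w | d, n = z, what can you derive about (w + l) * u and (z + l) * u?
(w + l) * u ≤ (z + l) * u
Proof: d = n and n = z, thus d = z. Since w | d, w | z. Since z > 0, w ≤ z. Then w + l ≤ z + l. Then (w + l) * u ≤ (z + l) * u.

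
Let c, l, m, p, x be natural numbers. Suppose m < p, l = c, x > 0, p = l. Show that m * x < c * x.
p = l and l = c, so p = c. m < p, so m < c. Since x > 0, m * x < c * x.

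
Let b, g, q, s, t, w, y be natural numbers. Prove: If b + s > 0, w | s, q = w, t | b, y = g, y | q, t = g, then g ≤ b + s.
t = g and t | b, thus g | b. y = g and y | q, so g | q. q = w, so g | w. w | s, so g | s. Since g | b, g | b + s. Since b + s > 0, g ≤ b + s.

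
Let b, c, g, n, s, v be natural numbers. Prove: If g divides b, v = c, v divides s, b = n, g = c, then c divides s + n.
v = c and v divides s, thus c divides s. g = c and g divides b, therefore c divides b. Since b = n, c divides n. c divides s, so c divides s + n.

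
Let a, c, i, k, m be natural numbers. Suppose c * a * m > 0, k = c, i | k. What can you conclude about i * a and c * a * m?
i * a ≤ c * a * m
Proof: k = c and i | k, therefore i | c. Then i * a | c * a. Then i * a | c * a * m. Since c * a * m > 0, i * a ≤ c * a * m.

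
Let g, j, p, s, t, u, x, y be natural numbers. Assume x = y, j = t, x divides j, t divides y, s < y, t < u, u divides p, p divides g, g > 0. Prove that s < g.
Because j = t and x divides j, x divides t. x = y, so y divides t. Since t divides y, y = t. s < y, so s < t. From u divides p and p divides g, u divides g. Since g > 0, u ≤ g. t < u, so t < g. s < t, so s < g.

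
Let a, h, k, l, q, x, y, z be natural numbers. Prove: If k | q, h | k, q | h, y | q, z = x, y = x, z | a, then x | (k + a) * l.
q | h and h | k, so q | k. k | q, so q = k. Since y = x and y | q, x | q. Because q = k, x | k. Since z = x and z | a, x | a. x | k, so x | k + a. Then x | (k + a) * l.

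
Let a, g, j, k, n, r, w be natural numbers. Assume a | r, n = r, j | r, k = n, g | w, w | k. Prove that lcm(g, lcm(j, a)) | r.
k = n and n = r, thus k = r. From g | w and w | k, g | k. From k = r, g | r. j | r and a | r, so lcm(j, a) | r. Since g | r, lcm(g, lcm(j, a)) | r.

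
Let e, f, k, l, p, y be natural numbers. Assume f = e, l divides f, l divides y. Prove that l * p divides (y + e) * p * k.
f = e and l divides f, therefore l divides e. Since l divides y, l divides y + e. Then l * p divides (y + e) * p. Then l * p divides (y + e) * p * k.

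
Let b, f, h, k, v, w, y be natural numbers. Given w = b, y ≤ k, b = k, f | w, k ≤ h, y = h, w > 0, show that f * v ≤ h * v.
w = b and b = k, therefore w = k. From y = h and y ≤ k, h ≤ k. k ≤ h, so k = h. Since w = k, w = h. f | w and w > 0, therefore f ≤ w. From w = h, f ≤ h. Then f * v ≤ h * v.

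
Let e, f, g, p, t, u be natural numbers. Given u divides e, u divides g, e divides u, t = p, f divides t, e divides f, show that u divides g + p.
e divides u and u divides e, therefore e = u. t = p and f divides t, therefore f divides p. e divides f, so e divides p. e = u, so u divides p. Since u divides g, u divides g + p.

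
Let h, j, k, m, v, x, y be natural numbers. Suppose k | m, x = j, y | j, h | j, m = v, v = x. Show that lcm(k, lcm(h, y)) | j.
m = v and v = x, hence m = x. Since k | m, k | x. x = j, so k | j. From h | j and y | j, lcm(h, y) | j. k | j, so lcm(k, lcm(h, y)) | j.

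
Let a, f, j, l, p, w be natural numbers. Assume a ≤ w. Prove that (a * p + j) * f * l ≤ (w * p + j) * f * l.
a ≤ w, thus a * p ≤ w * p. Then a * p + j ≤ w * p + j. Then (a * p + j) * f ≤ (w * p + j) * f. Then (a * p + j) * f * l ≤ (w * p + j) * f * l.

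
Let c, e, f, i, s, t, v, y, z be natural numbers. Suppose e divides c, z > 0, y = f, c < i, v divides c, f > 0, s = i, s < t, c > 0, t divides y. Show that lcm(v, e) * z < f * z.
v divides c and e divides c, so lcm(v, e) divides c. c > 0, so lcm(v, e) ≤ c. Because y = f and t divides y, t divides f. Since f > 0, t ≤ f. Since s < t, s < f. Since s = i, i < f. c < i, so c < f. Since lcm(v, e) ≤ c, lcm(v, e) < f. Using z > 0, by multiplying by a positive, lcm(v, e) * z < f * z.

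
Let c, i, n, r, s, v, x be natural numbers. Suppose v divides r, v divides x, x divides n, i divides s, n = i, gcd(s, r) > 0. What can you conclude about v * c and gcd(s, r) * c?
v * c ≤ gcd(s, r) * c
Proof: Since n = i and x divides n, x divides i. From i divides s, x divides s. From v divides x, v divides s. v divides r, so v divides gcd(s, r). Since gcd(s, r) > 0, v ≤ gcd(s, r). By multiplying by a non-negative, v * c ≤ gcd(s, r) * c.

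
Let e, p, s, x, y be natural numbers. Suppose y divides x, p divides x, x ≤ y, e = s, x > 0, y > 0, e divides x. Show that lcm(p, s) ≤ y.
y divides x and x > 0, hence y ≤ x. Since x ≤ y, x = y. e = s and e divides x, hence s divides x. p divides x, so lcm(p, s) divides x. x = y, so lcm(p, s) divides y. From y > 0, lcm(p, s) ≤ y.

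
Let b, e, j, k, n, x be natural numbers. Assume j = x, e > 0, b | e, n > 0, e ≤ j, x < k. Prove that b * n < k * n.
b | e and e > 0, so b ≤ e. e ≤ j, so b ≤ j. j = x, so b ≤ x. Because x < k, b < k. From n > 0, b * n < k * n.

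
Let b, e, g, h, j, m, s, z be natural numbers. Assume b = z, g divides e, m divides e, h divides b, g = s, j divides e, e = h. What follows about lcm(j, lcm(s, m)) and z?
lcm(j, lcm(s, m)) divides z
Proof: g = s and g divides e, hence s divides e. m divides e, so lcm(s, m) divides e. Since j divides e, lcm(j, lcm(s, m)) divides e. From e = h, lcm(j, lcm(s, m)) divides h. b = z and h divides b, hence h divides z. lcm(j, lcm(s, m)) divides h, so lcm(j, lcm(s, m)) divides z.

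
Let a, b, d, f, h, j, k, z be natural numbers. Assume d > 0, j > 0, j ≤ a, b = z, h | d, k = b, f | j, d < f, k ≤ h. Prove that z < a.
From k = b and b = z, k = z. h | d and d > 0, therefore h ≤ d. d < f, so h < f. From f | j and j > 0, f ≤ j. Since j ≤ a, f ≤ a. Since h < f, h < a. k ≤ h, so k < a. k = z, so z < a.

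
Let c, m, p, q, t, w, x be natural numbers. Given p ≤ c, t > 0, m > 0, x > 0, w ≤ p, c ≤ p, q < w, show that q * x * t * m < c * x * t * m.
p ≤ c and c ≤ p, therefore p = c. q < w and w ≤ p, hence q < p. Since p = c, q < c. x > 0, so q * x < c * x. Since t > 0, q * x * t < c * x * t. Since m > 0, q * x * t * m < c * x * t * m.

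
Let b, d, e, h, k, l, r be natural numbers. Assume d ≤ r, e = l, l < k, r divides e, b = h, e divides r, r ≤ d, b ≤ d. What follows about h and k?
h < k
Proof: Since d ≤ r and r ≤ d, d = r. r divides e and e divides r, so r = e. d = r, so d = e. Because e = l, d = l. Since b ≤ d, b ≤ l. From b = h, h ≤ l. From l < k, h < k.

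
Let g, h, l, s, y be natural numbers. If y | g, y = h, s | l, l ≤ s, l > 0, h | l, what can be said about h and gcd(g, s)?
h | gcd(g, s)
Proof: From y = h and y | g, h | g. Because s | l and l > 0, s ≤ l. l ≤ s, so l = s. Since h | l, h | s. h | g, so h | gcd(g, s).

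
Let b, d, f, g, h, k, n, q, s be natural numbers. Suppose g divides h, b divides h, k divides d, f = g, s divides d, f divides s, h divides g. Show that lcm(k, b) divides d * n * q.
h divides g and g divides h, therefore h = g. b divides h, so b divides g. From f = g and f divides s, g divides s. b divides g, so b divides s. Since s divides d, b divides d. From k divides d, lcm(k, b) divides d. Then lcm(k, b) divides d * n. Then lcm(k, b) divides d * n * q.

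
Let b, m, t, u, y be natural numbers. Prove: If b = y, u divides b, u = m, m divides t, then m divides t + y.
b = y and u divides b, so u divides y. Since u = m, m divides y. m divides t, so m divides t + y.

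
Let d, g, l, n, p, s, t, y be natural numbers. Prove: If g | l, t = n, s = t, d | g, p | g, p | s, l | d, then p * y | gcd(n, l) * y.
Since s = t and t = n, s = n. p | s, so p | n. From l | d and d | g, l | g. Since g | l, g = l. p | g, so p | l. From p | n, p | gcd(n, l). Then p * y | gcd(n, l) * y.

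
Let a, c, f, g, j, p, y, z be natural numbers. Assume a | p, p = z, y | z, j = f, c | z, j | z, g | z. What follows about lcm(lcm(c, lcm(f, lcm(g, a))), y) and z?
lcm(lcm(c, lcm(f, lcm(g, a))), y) | z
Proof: j = f and j | z, hence f | z. From p = z and a | p, a | z. Since g | z, lcm(g, a) | z. Since f | z, lcm(f, lcm(g, a)) | z. c | z, so lcm(c, lcm(f, lcm(g, a))) | z. Since y | z, lcm(lcm(c, lcm(f, lcm(g, a))), y) | z.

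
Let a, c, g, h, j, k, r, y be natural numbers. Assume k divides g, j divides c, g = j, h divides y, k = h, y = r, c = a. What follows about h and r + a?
h divides r + a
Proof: y = r and h divides y, therefore h divides r. Since g = j and k divides g, k divides j. Since j divides c, k divides c. k = h, so h divides c. Since c = a, h divides a. Since h divides r, h divides r + a.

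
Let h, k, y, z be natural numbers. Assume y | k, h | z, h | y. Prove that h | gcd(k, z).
h | y and y | k, so h | k. h | z, so h | gcd(k, z).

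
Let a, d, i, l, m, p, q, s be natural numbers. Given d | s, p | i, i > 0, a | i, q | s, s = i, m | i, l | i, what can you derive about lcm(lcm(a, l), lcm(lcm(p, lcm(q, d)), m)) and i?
lcm(lcm(a, l), lcm(lcm(p, lcm(q, d)), m)) ≤ i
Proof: From a | i and l | i, lcm(a, l) | i. q | s and d | s, thus lcm(q, d) | s. s = i, so lcm(q, d) | i. Since p | i, lcm(p, lcm(q, d)) | i. Since m | i, lcm(lcm(p, lcm(q, d)), m) | i. lcm(a, l) | i, so lcm(lcm(a, l), lcm(lcm(p, lcm(q, d)), m)) | i. i > 0, so lcm(lcm(a, l), lcm(lcm(p, lcm(q, d)), m)) ≤ i.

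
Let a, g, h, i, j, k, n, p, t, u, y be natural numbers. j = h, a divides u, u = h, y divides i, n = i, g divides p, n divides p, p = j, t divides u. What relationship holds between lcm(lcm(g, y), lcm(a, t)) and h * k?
lcm(lcm(g, y), lcm(a, t)) divides h * k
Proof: p = j and j = h, thus p = h. n = i and n divides p, therefore i divides p. Since y divides i, y divides p. Since g divides p, lcm(g, y) divides p. p = h, so lcm(g, y) divides h. a divides u and t divides u, thus lcm(a, t) divides u. u = h, so lcm(a, t) divides h. Since lcm(g, y) divides h, lcm(lcm(g, y), lcm(a, t)) divides h. Then lcm(lcm(g, y), lcm(a, t)) divides h * k.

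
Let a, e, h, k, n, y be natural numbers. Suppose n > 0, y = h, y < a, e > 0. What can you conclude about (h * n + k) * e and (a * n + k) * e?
(h * n + k) * e < (a * n + k) * e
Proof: Because y = h and y < a, h < a. Since n > 0, h * n < a * n. Then h * n + k < a * n + k. Since e > 0, (h * n + k) * e < (a * n + k) * e.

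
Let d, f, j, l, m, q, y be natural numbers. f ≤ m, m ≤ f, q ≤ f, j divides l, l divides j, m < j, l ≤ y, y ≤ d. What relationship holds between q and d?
q < d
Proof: f ≤ m and m ≤ f, hence f = m. Since q ≤ f, q ≤ m. j divides l and l divides j, therefore j = l. m < j, so m < l. Since q ≤ m, q < l. l ≤ y and y ≤ d, thus l ≤ d. Since q < l, q < d.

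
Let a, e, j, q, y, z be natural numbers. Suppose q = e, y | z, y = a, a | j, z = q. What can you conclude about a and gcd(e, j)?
a | gcd(e, j)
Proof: Because z = q and q = e, z = e. Because y | z, y | e. Since y = a, a | e. a | j, so a | gcd(e, j).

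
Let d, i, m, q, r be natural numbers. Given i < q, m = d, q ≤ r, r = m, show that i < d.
Because r = m and m = d, r = d. q ≤ r, so q ≤ d. i < q, so i < d.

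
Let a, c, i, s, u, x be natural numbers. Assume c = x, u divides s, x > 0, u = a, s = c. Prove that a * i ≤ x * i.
Because s = c and c = x, s = x. u divides s, so u divides x. Because x > 0, u ≤ x. u = a, so a ≤ x. By multiplying by a non-negative, a * i ≤ x * i.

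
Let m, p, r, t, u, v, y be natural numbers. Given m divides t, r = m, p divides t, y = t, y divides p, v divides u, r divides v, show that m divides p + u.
Because y = t and y divides p, t divides p. From p divides t, t = p. From m divides t, m divides p. From r = m and r divides v, m divides v. Since v divides u, m divides u. Since m divides p, m divides p + u.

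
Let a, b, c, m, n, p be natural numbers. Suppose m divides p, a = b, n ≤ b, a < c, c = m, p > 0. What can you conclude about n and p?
n < p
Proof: a = b and a < c, hence b < c. Because c = m, b < m. From n ≤ b, n < m. m divides p and p > 0, so m ≤ p. Since n < m, n < p.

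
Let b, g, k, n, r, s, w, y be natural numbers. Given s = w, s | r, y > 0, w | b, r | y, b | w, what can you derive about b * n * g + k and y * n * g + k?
b * n * g + k ≤ y * n * g + k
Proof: Because w | b and b | w, w = b. Since s = w and s | r, w | r. Since r | y, w | y. y > 0, so w ≤ y. w = b, so b ≤ y. Then b * n ≤ y * n. Then b * n * g ≤ y * n * g. Then b * n * g + k ≤ y * n * g + k.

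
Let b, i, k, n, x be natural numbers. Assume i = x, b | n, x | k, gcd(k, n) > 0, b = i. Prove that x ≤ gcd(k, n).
b = i and i = x, hence b = x. Since b | n, x | n. Since x | k, x | gcd(k, n). From gcd(k, n) > 0, x ≤ gcd(k, n).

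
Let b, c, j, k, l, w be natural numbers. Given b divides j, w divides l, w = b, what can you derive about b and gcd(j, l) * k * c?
b divides gcd(j, l) * k * c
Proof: Since w = b and w divides l, b divides l. Since b divides j, b divides gcd(j, l). Then b divides gcd(j, l) * k. Then b divides gcd(j, l) * k * c.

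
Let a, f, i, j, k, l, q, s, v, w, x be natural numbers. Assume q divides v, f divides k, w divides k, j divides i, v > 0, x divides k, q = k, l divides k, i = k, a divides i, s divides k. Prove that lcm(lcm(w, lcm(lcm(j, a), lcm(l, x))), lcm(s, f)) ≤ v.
Since j divides i and a divides i, lcm(j, a) divides i. Since i = k, lcm(j, a) divides k. Because l divides k and x divides k, lcm(l, x) divides k. Since lcm(j, a) divides k, lcm(lcm(j, a), lcm(l, x)) divides k. Since w divides k, lcm(w, lcm(lcm(j, a), lcm(l, x))) divides k. s divides k and f divides k, thus lcm(s, f) divides k. From lcm(w, lcm(lcm(j, a), lcm(l, x))) divides k, lcm(lcm(w, lcm(lcm(j, a), lcm(l, x))), lcm(s, f)) divides k. q = k and q divides v, hence k divides v. lcm(lcm(w, lcm(lcm(j, a), lcm(l, x))), lcm(s, f)) divides k, so lcm(lcm(w, lcm(lcm(j, a), lcm(l, x))), lcm(s, f)) divides v. v > 0, so lcm(lcm(w, lcm(lcm(j, a), lcm(l, x))), lcm(s, f)) ≤ v.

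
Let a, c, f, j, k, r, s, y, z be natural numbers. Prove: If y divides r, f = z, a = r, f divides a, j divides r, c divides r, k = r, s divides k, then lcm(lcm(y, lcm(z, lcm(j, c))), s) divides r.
a = r and f divides a, therefore f divides r. Since f = z, z divides r. Because j divides r and c divides r, lcm(j, c) divides r. Since z divides r, lcm(z, lcm(j, c)) divides r. y divides r, so lcm(y, lcm(z, lcm(j, c))) divides r. k = r and s divides k, therefore s divides r. lcm(y, lcm(z, lcm(j, c))) divides r, so lcm(lcm(y, lcm(z, lcm(j, c))), s) divides r.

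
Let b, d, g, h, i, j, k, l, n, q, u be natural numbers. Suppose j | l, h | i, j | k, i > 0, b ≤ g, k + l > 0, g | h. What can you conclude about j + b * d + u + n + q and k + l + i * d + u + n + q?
j + b * d + u + n + q ≤ k + l + i * d + u + n + q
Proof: Because j | k and j | l, j | k + l. Since k + l > 0, j ≤ k + l. g | h and h | i, thus g | i. Since i > 0, g ≤ i. b ≤ g, so b ≤ i. Then b * d ≤ i * d. Then b * d + u ≤ i * d + u. Since j ≤ k + l, j + b * d + u ≤ k + l + i * d + u. Then j + b * d + u + n ≤ k + l + i * d + u + n. Then j + b * d + u + n + q ≤ k + l + i * d + u + n + q.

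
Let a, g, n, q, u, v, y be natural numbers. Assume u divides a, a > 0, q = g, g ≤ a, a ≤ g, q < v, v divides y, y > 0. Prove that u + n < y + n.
u divides a and a > 0, thus u ≤ a. g ≤ a and a ≤ g, hence g = a. q = g, so q = a. q < v, so a < v. Since v divides y and y > 0, v ≤ y. a < v, so a < y. Since u ≤ a, u < y. Then u + n < y + n.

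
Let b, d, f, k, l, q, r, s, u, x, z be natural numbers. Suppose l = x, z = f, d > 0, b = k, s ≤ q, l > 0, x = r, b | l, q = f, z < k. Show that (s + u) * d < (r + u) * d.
q = f and s ≤ q, hence s ≤ f. Since l = x and x = r, l = r. b = k and b | l, therefore k | l. Since l > 0, k ≤ l. Since z < k, z < l. z = f, so f < l. l = r, so f < r. From s ≤ f, s < r. Then s + u < r + u. d > 0, so (s + u) * d < (r + u) * d.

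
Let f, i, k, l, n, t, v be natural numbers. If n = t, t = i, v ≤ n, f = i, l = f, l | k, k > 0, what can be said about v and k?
v ≤ k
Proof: n = t and t = i, hence n = i. Because v ≤ n, v ≤ i. Because l = f and l | k, f | k. Since k > 0, f ≤ k. Since f = i, i ≤ k. v ≤ i, so v ≤ k.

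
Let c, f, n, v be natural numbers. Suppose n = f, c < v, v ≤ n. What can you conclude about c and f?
c < f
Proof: c < v and v ≤ n, hence c < n. n = f, so c < f.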